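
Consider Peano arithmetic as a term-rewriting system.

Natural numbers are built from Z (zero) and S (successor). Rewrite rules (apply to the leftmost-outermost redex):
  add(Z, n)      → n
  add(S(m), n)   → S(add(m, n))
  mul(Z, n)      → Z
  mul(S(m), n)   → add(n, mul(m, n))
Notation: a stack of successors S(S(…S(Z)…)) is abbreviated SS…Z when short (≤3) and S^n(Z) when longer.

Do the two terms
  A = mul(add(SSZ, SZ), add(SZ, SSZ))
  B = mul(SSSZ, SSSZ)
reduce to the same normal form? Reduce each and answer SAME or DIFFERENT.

Term A:
  start: mul(add(SSZ, SZ), add(SZ, SSZ))
  [1] mul(S(add(SZ, SZ)), add(SZ, SSZ))
  [2] add(add(SZ, SSZ), mul(add(SZ, SZ), add(SZ, SSZ)))
  [3] add(S(add(Z, SSZ)), mul(add(SZ, SZ), add(SZ, SSZ)))
  [4] S(add(add(Z, SSZ), mul(add(SZ, SZ), add(SZ, SSZ))))
  [5] S(add(SSZ, mul(add(SZ, SZ), add(SZ, SSZ))))
  [6] S(S(add(SZ, mul(add(SZ, SZ), add(SZ, SSZ)))))
  [7] S(S(S(add(Z, mul(add(SZ, SZ), add(SZ, SSZ))))))
  [8] S(S(S(mul(add(SZ, SZ), add(SZ, SSZ)))))
  [9] S(S(S(mul(S(add(Z, SZ)), add(SZ, SSZ)))))
  [10] S(S(S(add(add(SZ, SSZ), mul(add(Z, SZ), add(SZ, SSZ))))))
  [11] S(S(S(add(S(add(Z, SSZ)), mul(add(Z, SZ), add(SZ, SSZ))))))
  [12] S(S(S(S(add(add(Z, SSZ), mul(add(Z, SZ), add(SZ, SSZ)))))))
  [13] S(S(S(S(add(SSZ, mul(add(Z, SZ), add(SZ, SSZ)))))))
  [14] S(S(S(S(S(add(SZ, mul(add(Z, SZ), add(SZ, SSZ))))))))
  [15] S(S(S(S(S(S(add(Z, mul(add(Z, SZ), add(SZ, SSZ)))))))))
  [16] S(S(S(S(S(S(mul(add(Z, SZ), add(SZ, SSZ))))))))
  [17] S(S(S(S(S(S(mul(SZ, add(SZ, SSZ))))))))
  [18] S(S(S(S(S(S(add(add(SZ, SSZ), mul(Z, add(SZ, SSZ)))))))))
  [19] S(S(S(S(S(S(add(S(add(Z, SSZ)), mul(Z, add(SZ, SSZ)))))))))
  [20] S(S(S(S(S(S(S(add(add(Z, SSZ), mul(Z, add(SZ, SSZ))))))))))
  [21] S(S(S(S(S(S(S(add(SSZ, mul(Z, add(SZ, SSZ))))))))))
  [22] S(S(S(S(S(S(S(S(add(SZ, mul(Z, add(SZ, SSZ)))))))))))
  [23] S(S(S(S(S(S(S(S(S(add(Z, mul(Z, add(SZ, SSZ))))))))))))
  [24] S(S(S(S(S(S(S(S(S(mul(Z, add(SZ, SSZ)))))))))))
  [25] S^9(Z)

Term B:
  start: mul(SSSZ, SSSZ)
  [1] add(SSSZ, mul(SSZ, SSSZ))
  [2] S(add(SSZ, mul(SSZ, SSSZ)))
  [3] S(S(add(SZ, mul(SSZ, SSSZ))))
  [4] S(S(S(add(Z, mul(SSZ, SSSZ)))))
  [5] S(S(S(mul(SSZ, SSSZ))))
  [6] S(S(S(add(SSSZ, mul(SZ, SSSZ)))))
  [7] S(S(S(S(add(SSZ, mul(SZ, SSSZ))))))
  [8] S(S(S(S(S(add(SZ, mul(SZ, SSSZ)))))))
  [9] S(S(S(S(S(S(add(Z, mul(SZ, SSSZ))))))))
  [10] S(S(S(S(S(S(mul(SZ, SSSZ)))))))
  [11] S(S(S(S(S(S(add(SSSZ, mul(Z, SSSZ))))))))
  [12] S(S(S(S(S(S(S(add(SSZ, mul(Z, SSSZ)))))))))
  [13] S(S(S(S(S(S(S(S(add(SZ, mul(Z, SSSZ))))))))))
  [14] S(S(S(S(S(S(S(S(S(add(Z, mul(Z, SSSZ)))))))))))
  [15] S(S(S(S(S(S(S(S(S(mul(Z, SSSZ))))))))))
  [16] S^9(Z)

Answer: SAME — A ⇓ S^9(Z), B ⇓ S^9(Z)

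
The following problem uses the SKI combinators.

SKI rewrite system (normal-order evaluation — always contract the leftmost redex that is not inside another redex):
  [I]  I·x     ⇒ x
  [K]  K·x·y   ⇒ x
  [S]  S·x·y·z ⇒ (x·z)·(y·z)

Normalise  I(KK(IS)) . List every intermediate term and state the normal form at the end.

  start: I(KK(IS))
  →1  KK(IS)
  →2  K

Answer: normal form = K  (in 2 steps)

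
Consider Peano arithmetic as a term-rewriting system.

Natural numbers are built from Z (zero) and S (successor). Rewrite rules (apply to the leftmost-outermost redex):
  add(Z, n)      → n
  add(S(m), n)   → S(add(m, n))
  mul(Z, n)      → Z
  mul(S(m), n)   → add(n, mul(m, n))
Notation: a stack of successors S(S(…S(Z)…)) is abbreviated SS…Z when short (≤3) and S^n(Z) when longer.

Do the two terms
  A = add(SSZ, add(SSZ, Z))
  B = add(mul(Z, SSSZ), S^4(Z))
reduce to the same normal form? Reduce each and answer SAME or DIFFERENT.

Term A:
  start: add(SSZ, add(SSZ, Z))
  →1  S(add(SZ, add(SSZ, Z)))
  →2  S(S(add(Z, add(SSZ, Z))))
  →3  S(S(add(SSZ, Z)))
  →4  S(S(S(add(SZ, Z))))
  →5  S(S(S(S(add(Z, Z)))))
  →6  S^4(Z)

Term B:
  start: add(mul(Z, SSSZ), S^4(Z))
  →1  add(Z, S^4(Z))
  →2  S^4(Z)

Answer: SAME — A ⇓ S^4(Z), B ⇓ S^4(Z)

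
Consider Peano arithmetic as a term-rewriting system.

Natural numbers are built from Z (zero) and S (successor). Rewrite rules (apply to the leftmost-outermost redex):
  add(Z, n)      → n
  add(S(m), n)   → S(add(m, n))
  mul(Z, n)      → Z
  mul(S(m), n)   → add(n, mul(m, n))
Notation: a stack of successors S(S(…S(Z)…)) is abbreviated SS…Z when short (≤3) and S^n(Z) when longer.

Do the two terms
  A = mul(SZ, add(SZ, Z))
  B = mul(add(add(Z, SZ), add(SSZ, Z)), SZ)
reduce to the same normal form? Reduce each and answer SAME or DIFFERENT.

Answer: DIFFERENT — A ⇓ SZ, B ⇓ SSSZ

Working:
Term A:
  start: mul(SZ, add(SZ, Z))
  [1] add(add(SZ, Z), mul(Z, add(SZ, Z)))
  [2] add(S(add(Z, Z)), mul(Z, add(SZ, Z)))
  [3] S(add(add(Z, Z), mul(Z, add(SZ, Z))))
  [4] S(add(Z, mul(Z, add(SZ, Z))))
  [5] S(mul(Z, add(SZ, Z)))
  [6] SZ

Term B:
  start: mul(add(add(Z, SZ), add(SSZ, Z)), SZ)
  [1] mul(add(SZ, add(SSZ, Z)), SZ)
  [2] mul(S(add(Z, add(SSZ, Z))), SZ)
  [3] add(SZ, mul(add(Z, add(SSZ, Z)), SZ))
  [4] S(add(Z, mul(add(Z, add(SSZ, Z)), SZ)))
  [5] S(mul(add(Z, add(SSZ, Z)), SZ))
  [6] S(mul(add(SSZ, Z), SZ))
  [7] S(mul(S(add(SZ, Z)), SZ))
  [8] S(add(SZ, mul(add(SZ, Z), SZ)))
  [9] S(S(add(Z, mul(add(SZ, Z), SZ))))
  [10] S(S(mul(add(SZ, Z), SZ)))
  [11] S(S(mul(S(add(Z, Z)), SZ)))
  [12] S(S(add(SZ, mul(add(Z, Z), SZ))))
  [13] S(S(S(add(Z, mul(add(Z, Z), SZ)))))
  [14] S(S(S(mul(add(Z, Z), SZ))))
  [15] S(S(S(mul(Z, SZ))))
  [16] SSSZ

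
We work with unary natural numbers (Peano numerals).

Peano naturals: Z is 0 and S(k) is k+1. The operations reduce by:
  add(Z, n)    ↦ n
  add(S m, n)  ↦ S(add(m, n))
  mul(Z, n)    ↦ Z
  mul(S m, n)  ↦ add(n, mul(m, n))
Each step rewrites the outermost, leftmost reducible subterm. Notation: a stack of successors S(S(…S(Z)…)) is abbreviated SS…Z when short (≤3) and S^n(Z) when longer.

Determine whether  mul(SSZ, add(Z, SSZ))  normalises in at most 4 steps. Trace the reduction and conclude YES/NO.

  start: mul(SSZ, add(Z, SSZ))
  step 1: add(add(Z, SSZ), mul(SZ, add(Z, SSZ)))
  step 2: add(SSZ, mul(SZ, add(Z, SSZ)))
  step 3: S(add(SZ, mul(SZ, add(Z, SSZ))))
  step 4: S(S(add(Z, mul(SZ, add(Z, SSZ)))))

Answer: NO — after 4 steps the term is S(S(add(Z, mul(SZ, add(Z, SSZ))))), not yet normal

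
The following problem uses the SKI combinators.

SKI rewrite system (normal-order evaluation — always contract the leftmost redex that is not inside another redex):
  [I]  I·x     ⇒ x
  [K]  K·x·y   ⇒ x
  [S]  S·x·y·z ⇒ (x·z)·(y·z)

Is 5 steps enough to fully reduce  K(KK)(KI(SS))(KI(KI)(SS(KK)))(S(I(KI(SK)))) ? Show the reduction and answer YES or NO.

  start: K(KK)(KI(SS))(KI(KI)(SS(KK)))(S(I(KI(SK))))
  →1  KK(KI(KI)(SS(KK)))(S(I(KI(SK))))
  →2  K(S(I(KI(SK))))
  →3  K(S(KI(SK)))
  →4  K(SI)

Answer: YES — reaches normal form K(SI) in 4 ≤ 5 steps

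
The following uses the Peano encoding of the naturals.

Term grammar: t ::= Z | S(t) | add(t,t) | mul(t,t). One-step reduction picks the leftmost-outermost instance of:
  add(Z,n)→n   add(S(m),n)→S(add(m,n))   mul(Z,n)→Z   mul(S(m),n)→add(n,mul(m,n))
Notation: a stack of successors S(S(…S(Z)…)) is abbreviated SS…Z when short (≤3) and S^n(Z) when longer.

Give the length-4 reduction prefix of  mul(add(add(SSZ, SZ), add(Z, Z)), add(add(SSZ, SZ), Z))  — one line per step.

Answer: after 4 steps: add(add(S(add(SZ, SZ)), Z), mul(add(add(SZ, SZ), add(Z, Z)), add(add(SSZ, SZ), Z)))

Working:
  start: mul(add(add(SSZ, SZ), add(Z, Z)), add(add(SSZ, SZ), Z))
  [1] mul(add(S(add(SZ, SZ)), add(Z, Z)), add(add(SSZ, SZ), Z))
  [2] mul(S(add(add(SZ, SZ), add(Z, Z))), add(add(SSZ, SZ), Z))
  [3] add(add(add(SSZ, SZ), Z), mul(add(add(SZ, SZ), add(Z, Z)), add(add(SSZ, SZ), Z)))
  [4] add(add(S(add(SZ, SZ)), Z), mul(add(add(SZ, SZ), add(Z, Z)), add(add(SSZ, SZ), Z)))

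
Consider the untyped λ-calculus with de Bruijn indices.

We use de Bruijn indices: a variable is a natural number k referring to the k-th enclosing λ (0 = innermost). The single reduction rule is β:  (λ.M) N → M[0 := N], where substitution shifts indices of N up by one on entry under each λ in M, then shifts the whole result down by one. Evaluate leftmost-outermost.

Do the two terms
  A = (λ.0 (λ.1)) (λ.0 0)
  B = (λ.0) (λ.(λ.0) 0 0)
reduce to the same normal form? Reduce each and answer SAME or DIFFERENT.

Answer: SAME — A ⇓ λ.0 0, B ⇓ λ.0 0

Derivation:
Term A:
  start: (λ.0 (λ.1)) (λ.0 0)
  step 1: (λ.0 0) (λ.λ.0 0)
  step 2: (λ.λ.0 0) (λ.λ.0 0)
  step 3: λ.0 0

Term B:
  start: (λ.0) (λ.(λ.0) 0 0)
  step 1: λ.(λ.0) 0 0
  step 2: λ.0 0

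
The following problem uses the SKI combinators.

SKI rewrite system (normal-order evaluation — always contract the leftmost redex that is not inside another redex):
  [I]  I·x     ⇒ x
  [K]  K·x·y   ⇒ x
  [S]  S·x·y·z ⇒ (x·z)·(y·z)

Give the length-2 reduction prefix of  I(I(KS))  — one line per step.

Answer: after 2 steps: KS

Working:
  start: I(I(KS))
  step 1: I(KS)
  step 2: KS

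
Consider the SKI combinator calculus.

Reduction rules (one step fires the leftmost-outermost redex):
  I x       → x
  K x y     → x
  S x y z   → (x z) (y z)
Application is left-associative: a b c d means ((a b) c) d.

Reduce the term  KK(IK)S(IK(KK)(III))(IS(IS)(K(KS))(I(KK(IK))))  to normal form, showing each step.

Answer: normal form = S(SK(KS))  (in 8 steps)

Reduction:
  start: KK(IK)S(IK(KK)(III))(IS(IS)(K(KS))(I(KK(IK))))
  step 1: KS(IK(KK)(III))(IS(IS)(K(KS))(I(KK(IK))))
  step 2: S(IS(IS)(K(KS))(I(KK(IK))))
  step 3: S(S(IS)(K(KS))(I(KK(IK))))
  step 4: S(IS(I(KK(IK)))(K(KS)(I(KK(IK)))))
  step 5: S(S(I(KK(IK)))(K(KS)(I(KK(IK)))))
  step 6: S(S(KK(IK))(K(KS)(I(KK(IK)))))
  step 7: S(SK(K(KS)(I(KK(IK)))))
  step 8: S(SK(KS))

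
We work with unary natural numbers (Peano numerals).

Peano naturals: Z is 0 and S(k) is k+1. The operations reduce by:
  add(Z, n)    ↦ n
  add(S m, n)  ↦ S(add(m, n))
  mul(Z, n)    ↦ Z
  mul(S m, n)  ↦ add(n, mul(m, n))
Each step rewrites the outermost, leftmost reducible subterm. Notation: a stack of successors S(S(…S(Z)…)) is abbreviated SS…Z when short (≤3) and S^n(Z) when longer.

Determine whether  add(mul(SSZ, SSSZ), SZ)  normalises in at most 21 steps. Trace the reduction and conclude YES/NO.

  start: add(mul(SSZ, SSSZ), SZ)
  [1] add(add(SSSZ, mul(SZ, SSSZ)), SZ)
  [2] add(S(add(SSZ, mul(SZ, SSSZ))), SZ)
  [3] S(add(add(SSZ, mul(SZ, SSSZ)), SZ))
  [4] S(add(S(add(SZ, mul(SZ, SSSZ))), SZ))
  [5] S(S(add(add(SZ, mul(SZ, SSSZ)), SZ)))
  [6] S(S(add(S(add(Z, mul(SZ, SSSZ))), SZ)))
  [7] S(S(S(add(add(Z, mul(SZ, SSSZ)), SZ))))
  [8] S(S(S(add(mul(SZ, SSSZ), SZ))))
  [9] S(S(S(add(add(SSSZ, mul(Z, SSSZ)), SZ))))
  [10] S(S(S(add(S(add(SSZ, mul(Z, SSSZ))), SZ))))
  [11] S(S(S(S(add(add(SSZ, mul(Z, SSSZ)), SZ)))))
  [12] S(S(S(S(add(S(add(SZ, mul(Z, SSSZ))), SZ)))))
  [13] S(S(S(S(S(add(add(SZ, mul(Z, SSSZ)), SZ))))))
  [14] S(S(S(S(S(add(S(add(Z, mul(Z, SSSZ))), SZ))))))
  [15] S(S(S(S(S(S(add(add(Z, mul(Z, SSSZ)), SZ)))))))
  [16] S(S(S(S(S(S(add(mul(Z, SSSZ), SZ)))))))
  [17] S(S(S(S(S(S(add(Z, SZ)))))))
  [18] S^7(Z)

Answer: YES — reaches normal form S^7(Z) in 18 ≤ 21 steps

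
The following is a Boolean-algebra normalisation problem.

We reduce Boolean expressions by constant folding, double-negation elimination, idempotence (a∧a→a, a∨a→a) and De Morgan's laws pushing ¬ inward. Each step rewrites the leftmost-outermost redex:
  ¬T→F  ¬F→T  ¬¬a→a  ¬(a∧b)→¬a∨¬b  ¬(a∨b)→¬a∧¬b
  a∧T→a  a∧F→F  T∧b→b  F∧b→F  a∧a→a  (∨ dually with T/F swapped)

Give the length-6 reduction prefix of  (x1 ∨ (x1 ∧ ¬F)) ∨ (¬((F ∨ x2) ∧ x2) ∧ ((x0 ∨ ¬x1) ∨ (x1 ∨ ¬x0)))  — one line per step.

  start: (x1 ∨ (x1 ∧ ¬F)) ∨ (¬((F ∨ x2) ∧ x2) ∧ ((x0 ∨ ¬x1) ∨ (x1 ∨ ¬x0)))
  step 1: (x1 ∨ (x1 ∧ T)) ∨ (¬((F ∨ x2) ∧ x2) ∧ ((x0 ∨ ¬x1) ∨ (x1 ∨ ¬x0)))
  step 2: (x1 ∨ x1) ∨ (¬((F ∨ x2) ∧ x2) ∧ ((x0 ∨ ¬x1) ∨ (x1 ∨ ¬x0)))
  step 3: x1 ∨ (¬((F ∨ x2) ∧ x2) ∧ ((x0 ∨ ¬x1) ∨ (x1 ∨ ¬x0)))
  step 4: x1 ∨ ((¬(F ∨ x2) ∨ ¬x2) ∧ ((x0 ∨ ¬x1) ∨ (x1 ∨ ¬x0)))
  step 5: x1 ∨ (((¬F ∧ ¬x2) ∨ ¬x2) ∧ ((x0 ∨ ¬x1) ∨ (x1 ∨ ¬x0)))
  step 6: x1 ∨ (((T ∧ ¬x2) ∨ ¬x2) ∧ ((x0 ∨ ¬x1) ∨ (x1 ∨ ¬x0)))

Answer: after 6 steps: x1 ∨ (((T ∧ ¬x2) ∨ ¬x2) ∧ ((x0 ∨ ¬x1) ∨ (x1 ∨ ¬x0)))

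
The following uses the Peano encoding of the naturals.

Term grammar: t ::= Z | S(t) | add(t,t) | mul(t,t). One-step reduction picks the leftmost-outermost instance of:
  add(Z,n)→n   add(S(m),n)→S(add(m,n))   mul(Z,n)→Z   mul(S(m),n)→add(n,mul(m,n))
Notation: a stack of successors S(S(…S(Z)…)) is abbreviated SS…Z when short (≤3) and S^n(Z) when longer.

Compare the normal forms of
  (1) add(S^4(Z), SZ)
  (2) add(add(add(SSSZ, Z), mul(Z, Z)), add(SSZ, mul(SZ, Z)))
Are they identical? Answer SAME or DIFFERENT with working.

Answer: SAME — A ⇓ S^5(Z), B ⇓ S^5(Z)

Derivation:
Term A:
  start: add(S^4(Z), SZ)
  →1  S(add(SSSZ, SZ))
  →2  S(S(add(SSZ, SZ)))
  →3  S(S(S(add(SZ, SZ))))
  →4  S(S(S(S(add(Z, SZ)))))
  →5  S^5(Z)

Term B:
  start: add(add(add(SSSZ, Z), mul(Z, Z)), add(SSZ, mul(SZ, Z)))
  →1  add(add(S(add(SSZ, Z)), mul(Z, Z)), add(SSZ, mul(SZ, Z)))
  →2  add(S(add(add(SSZ, Z), mul(Z, Z))), add(SSZ, mul(SZ, Z)))
  →3  S(add(add(add(SSZ, Z), mul(Z, Z)), add(SSZ, mul(SZ, Z))))
  →4  S(add(add(S(add(SZ, Z)), mul(Z, Z)), add(SSZ, mul(SZ, Z))))
  →5  S(add(S(add(add(SZ, Z), mul(Z, Z))), add(SSZ, mul(SZ, Z))))
  →6  S(S(add(add(add(SZ, Z), mul(Z, Z)), add(SSZ, mul(SZ, Z)))))
  →7  S(S(add(add(S(add(Z, Z)), mul(Z, Z)), add(SSZ, mul(SZ, Z)))))
  →8  S(S(add(S(add(add(Z, Z), mul(Z, Z))), add(SSZ, mul(SZ, Z)))))
  →9  S(S(S(add(add(add(Z, Z), mul(Z, Z)), add(SSZ, mul(SZ, Z))))))
  →10  S(S(S(add(add(Z, mul(Z, Z)), add(SSZ, mul(SZ, Z))))))
  →11  S(S(S(add(mul(Z, Z), add(SSZ, mul(SZ, Z))))))
  →12  S(S(S(add(Z, add(SSZ, mul(SZ, Z))))))
  →13  S(S(S(add(SSZ, mul(SZ, Z)))))
  →14  S(S(S(S(add(SZ, mul(SZ, Z))))))
  →15  S(S(S(S(S(add(Z, mul(SZ, Z)))))))
  →16  S(S(S(S(S(mul(SZ, Z))))))
  →17  S(S(S(S(S(add(Z, mul(Z, Z)))))))
  →18  S(S(S(S(S(mul(Z, Z))))))
  →19  S^5(Z)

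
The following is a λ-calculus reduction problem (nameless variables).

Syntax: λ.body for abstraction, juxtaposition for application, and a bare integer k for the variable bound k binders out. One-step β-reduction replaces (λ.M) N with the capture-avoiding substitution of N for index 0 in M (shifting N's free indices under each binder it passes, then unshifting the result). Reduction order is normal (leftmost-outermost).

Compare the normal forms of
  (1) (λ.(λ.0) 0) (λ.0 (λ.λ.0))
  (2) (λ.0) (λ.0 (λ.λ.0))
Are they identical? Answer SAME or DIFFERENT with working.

Term A:
  start: (λ.(λ.0) 0) (λ.0 (λ.λ.0))
  step 1: (λ.0) (λ.0 (λ.λ.0))
  step 2: λ.0 (λ.λ.0)

Term B:
  start: (λ.0) (λ.0 (λ.λ.0))
  step 1: λ.0 (λ.λ.0)

Answer: SAME — A ⇓ λ.0 (λ.λ.0), B ⇓ λ.0 (λ.λ.0)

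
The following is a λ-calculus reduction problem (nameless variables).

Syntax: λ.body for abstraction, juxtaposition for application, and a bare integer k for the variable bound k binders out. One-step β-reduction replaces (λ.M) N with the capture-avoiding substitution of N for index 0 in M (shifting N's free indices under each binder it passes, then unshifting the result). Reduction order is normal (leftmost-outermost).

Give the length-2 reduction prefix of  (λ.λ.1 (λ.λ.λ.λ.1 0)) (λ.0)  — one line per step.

Answer: after 2 steps: λ.λ.λ.λ.λ.1 0

Working:
  start: (λ.λ.1 (λ.λ.λ.λ.1 0)) (λ.0)
  →1  λ.(λ.0) (λ.λ.λ.λ.1 0)
  →2  λ.λ.λ.λ.λ.1 0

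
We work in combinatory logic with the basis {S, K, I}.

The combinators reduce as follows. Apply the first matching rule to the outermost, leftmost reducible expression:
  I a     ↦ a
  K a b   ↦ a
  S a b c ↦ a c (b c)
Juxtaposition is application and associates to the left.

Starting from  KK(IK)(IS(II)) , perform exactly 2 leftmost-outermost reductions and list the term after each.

Answer: after 2 steps: K(S(II))

Derivation:
  start: KK(IK)(IS(II))
  [1] K(IS(II))
  [2] K(S(II))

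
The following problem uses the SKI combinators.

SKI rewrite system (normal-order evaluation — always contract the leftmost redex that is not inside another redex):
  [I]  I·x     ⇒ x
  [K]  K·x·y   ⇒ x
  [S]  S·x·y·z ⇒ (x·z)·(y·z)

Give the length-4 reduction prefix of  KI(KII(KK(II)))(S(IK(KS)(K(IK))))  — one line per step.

  start: KI(KII(KK(II)))(S(IK(KS)(K(IK))))
  step 1: I(S(IK(KS)(K(IK))))
  step 2: S(IK(KS)(K(IK)))
  step 3: S(K(KS)(K(IK)))
  step 4: S(KS)

Answer: after 4 steps: S(KS)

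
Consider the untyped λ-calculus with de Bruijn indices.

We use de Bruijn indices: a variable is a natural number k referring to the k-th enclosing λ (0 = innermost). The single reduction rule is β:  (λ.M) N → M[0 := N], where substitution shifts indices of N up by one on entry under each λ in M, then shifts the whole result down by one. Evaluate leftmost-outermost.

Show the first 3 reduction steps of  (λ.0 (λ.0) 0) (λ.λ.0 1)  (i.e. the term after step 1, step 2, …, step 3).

Answer: after 3 steps: (λ.λ.0 1) (λ.0)

Derivation:
  start: (λ.0 (λ.0) 0) (λ.λ.0 1)
  [1] (λ.λ.0 1) (λ.0) (λ.λ.0 1)
  [2] (λ.0 (λ.0)) (λ.λ.0 1)
  [3] (λ.λ.0 1) (λ.0)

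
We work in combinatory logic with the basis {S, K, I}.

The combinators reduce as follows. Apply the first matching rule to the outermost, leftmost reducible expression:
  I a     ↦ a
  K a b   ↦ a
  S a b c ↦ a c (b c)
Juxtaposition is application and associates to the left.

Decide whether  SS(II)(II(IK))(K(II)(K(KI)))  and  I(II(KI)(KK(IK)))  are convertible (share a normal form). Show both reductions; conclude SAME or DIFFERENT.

Term A:
  start: SS(II)(II(IK))(K(II)(K(KI)))
  [1] S(II(IK))(II(II(IK)))(K(II)(K(KI)))
  [2] II(IK)(K(II)(K(KI)))(II(II(IK))(K(II)(K(KI))))
  [3] I(IK)(K(II)(K(KI)))(II(II(IK))(K(II)(K(KI))))
  [4] IK(K(II)(K(KI)))(II(II(IK))(K(II)(K(KI))))
  [5] K(K(II)(K(KI)))(II(II(IK))(K(II)(K(KI))))
  [6] K(II)(K(KI))
  [7] II
  [8] I

Term B:
  start: I(II(KI)(KK(IK)))
  [1] II(KI)(KK(IK))
  [2] I(KI)(KK(IK))
  [3] KI(KK(IK))
  [4] I

Answer: SAME — A ⇓ I, B ⇓ I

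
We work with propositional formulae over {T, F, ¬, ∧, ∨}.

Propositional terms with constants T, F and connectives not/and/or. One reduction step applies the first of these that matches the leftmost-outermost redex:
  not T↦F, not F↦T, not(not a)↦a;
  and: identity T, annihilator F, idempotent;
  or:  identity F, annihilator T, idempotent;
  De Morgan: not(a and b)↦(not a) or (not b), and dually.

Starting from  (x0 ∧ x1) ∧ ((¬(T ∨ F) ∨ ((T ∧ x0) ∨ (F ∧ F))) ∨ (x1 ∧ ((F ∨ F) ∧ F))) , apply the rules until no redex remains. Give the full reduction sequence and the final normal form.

  start: (x0 ∧ x1) ∧ ((¬(T ∨ F) ∨ ((T ∧ x0) ∨ (F ∧ F))) ∨ (x1 ∧ ((F ∨ F) ∧ F)))
  step 1: (x0 ∧ x1) ∧ (((¬T ∧ ¬F) ∨ ((T ∧ x0) ∨ (F ∧ F))) ∨ (x1 ∧ ((F ∨ F) ∧ F)))
  step 2: (x0 ∧ x1) ∧ (((F ∧ ¬F) ∨ ((T ∧ x0) ∨ (F ∧ F))) ∨ (x1 ∧ ((F ∨ F) ∧ F)))
  step 3: (x0 ∧ x1) ∧ ((F ∨ ((T ∧ x0) ∨ (F ∧ F))) ∨ (x1 ∧ ((F ∨ F) ∧ F)))
  step 4: (x0 ∧ x1) ∧ (((T ∧ x0) ∨ (F ∧ F)) ∨ (x1 ∧ ((F ∨ F) ∧ F)))
  step 5: (x0 ∧ x1) ∧ ((x0 ∨ (F ∧ F)) ∨ (x1 ∧ ((F ∨ F) ∧ F)))
  step 6: (x0 ∧ x1) ∧ ((x0 ∨ F) ∨ (x1 ∧ ((F ∨ F) ∧ F)))
  step 7: (x0 ∧ x1) ∧ (x0 ∨ (x1 ∧ ((F ∨ F) ∧ F)))
  step 8: (x0 ∧ x1) ∧ (x0 ∨ (x1 ∧ F))
  step 9: (x0 ∧ x1) ∧ (x0 ∨ F)
  step 10: (x0 ∧ x1) ∧ x0

Answer: normal form = (x0 ∧ x1) ∧ x0  (in 10 steps)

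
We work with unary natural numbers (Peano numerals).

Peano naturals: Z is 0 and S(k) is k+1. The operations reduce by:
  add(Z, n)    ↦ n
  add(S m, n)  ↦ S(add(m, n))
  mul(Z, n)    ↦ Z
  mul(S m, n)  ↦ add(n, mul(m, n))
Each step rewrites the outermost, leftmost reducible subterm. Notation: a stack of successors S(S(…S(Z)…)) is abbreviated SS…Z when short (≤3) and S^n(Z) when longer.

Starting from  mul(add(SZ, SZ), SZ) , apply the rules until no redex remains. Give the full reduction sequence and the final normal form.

Answer: normal form = SSZ  (in 9 steps)

Working:
  start: mul(add(SZ, SZ), SZ)
  →1  mul(S(add(Z, SZ)), SZ)
  →2  add(SZ, mul(add(Z, SZ), SZ))
  →3  S(add(Z, mul(add(Z, SZ), SZ)))
  →4  S(mul(add(Z, SZ), SZ))
  →5  S(mul(SZ, SZ))
  →6  S(add(SZ, mul(Z, SZ)))
  →7  S(S(add(Z, mul(Z, SZ))))
  →8  S(S(mul(Z, SZ)))
  →9  SSZ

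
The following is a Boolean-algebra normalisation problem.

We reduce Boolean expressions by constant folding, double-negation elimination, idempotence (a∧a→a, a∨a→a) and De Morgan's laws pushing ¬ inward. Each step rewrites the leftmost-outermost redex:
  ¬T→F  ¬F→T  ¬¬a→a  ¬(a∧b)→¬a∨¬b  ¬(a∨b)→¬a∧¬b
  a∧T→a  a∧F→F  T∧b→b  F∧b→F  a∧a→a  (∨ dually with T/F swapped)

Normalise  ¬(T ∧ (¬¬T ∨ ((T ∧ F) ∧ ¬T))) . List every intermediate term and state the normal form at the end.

  start: ¬(T ∧ (¬¬T ∨ ((T ∧ F) ∧ ¬T)))
  step 1: ¬T ∨ ¬(¬¬T ∨ ((T ∧ F) ∧ ¬T))
  step 2: F ∨ ¬(¬¬T ∨ ((T ∧ F) ∧ ¬T))
  step 3: ¬(¬¬T ∨ ((T ∧ F) ∧ ¬T))
  step 4: ¬¬¬T ∧ ¬((T ∧ F) ∧ ¬T)
  step 5: ¬T ∧ ¬((T ∧ F) ∧ ¬T)
  step 6: F ∧ ¬((T ∧ F) ∧ ¬T)
  step 7: F

Answer: normal form = F  (in 7 steps)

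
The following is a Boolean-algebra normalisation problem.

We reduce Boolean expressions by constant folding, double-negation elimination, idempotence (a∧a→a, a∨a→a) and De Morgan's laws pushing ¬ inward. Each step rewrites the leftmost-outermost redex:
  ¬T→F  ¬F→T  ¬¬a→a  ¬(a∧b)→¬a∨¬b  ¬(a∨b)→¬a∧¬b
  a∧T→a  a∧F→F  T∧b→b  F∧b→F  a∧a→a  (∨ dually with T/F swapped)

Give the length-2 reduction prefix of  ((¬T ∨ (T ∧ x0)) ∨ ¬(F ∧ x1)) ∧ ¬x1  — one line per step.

Answer: after 2 steps: ((T ∧ x0) ∨ ¬(F ∧ x1)) ∧ ¬x1

Working:
  start: ((¬T ∨ (T ∧ x0)) ∨ ¬(F ∧ x1)) ∧ ¬x1
  →1  ((F ∨ (T ∧ x0)) ∨ ¬(F ∧ x1)) ∧ ¬x1
  →2  ((T ∧ x0) ∨ ¬(F ∧ x1)) ∧ ¬x1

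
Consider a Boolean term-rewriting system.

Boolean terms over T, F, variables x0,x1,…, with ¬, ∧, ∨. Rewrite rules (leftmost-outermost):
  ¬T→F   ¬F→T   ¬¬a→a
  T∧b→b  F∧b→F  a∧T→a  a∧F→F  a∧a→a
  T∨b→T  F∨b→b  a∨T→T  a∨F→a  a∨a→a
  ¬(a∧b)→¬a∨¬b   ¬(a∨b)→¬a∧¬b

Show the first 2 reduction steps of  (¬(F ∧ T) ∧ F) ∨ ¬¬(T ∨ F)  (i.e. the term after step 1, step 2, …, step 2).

Answer: after 2 steps: ¬¬(T ∨ F)

Reduction:
  start: (¬(F ∧ T) ∧ F) ∨ ¬¬(T ∨ F)
  [1] F ∨ ¬¬(T ∨ F)
  [2] ¬¬(T ∨ F)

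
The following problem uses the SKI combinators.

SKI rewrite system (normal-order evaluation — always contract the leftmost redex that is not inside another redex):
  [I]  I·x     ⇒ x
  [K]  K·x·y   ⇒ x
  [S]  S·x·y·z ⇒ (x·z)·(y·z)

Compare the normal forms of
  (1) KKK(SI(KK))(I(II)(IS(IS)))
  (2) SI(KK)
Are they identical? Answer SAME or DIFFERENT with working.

Answer: SAME — A ⇓ SI(KK), B ⇓ SI(KK)

Derivation:
Term A:
  start: KKK(SI(KK))(I(II)(IS(IS)))
  →1  K(SI(KK))(I(II)(IS(IS)))
  →2  SI(KK)

Term B:
  start: SI(KK)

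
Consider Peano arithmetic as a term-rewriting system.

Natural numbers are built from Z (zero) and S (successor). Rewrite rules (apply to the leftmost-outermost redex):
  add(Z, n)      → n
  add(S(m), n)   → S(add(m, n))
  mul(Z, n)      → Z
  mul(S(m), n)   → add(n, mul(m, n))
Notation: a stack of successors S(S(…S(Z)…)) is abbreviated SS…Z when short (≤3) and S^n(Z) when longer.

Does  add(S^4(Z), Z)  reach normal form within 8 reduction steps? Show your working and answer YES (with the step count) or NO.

  start: add(S^4(Z), Z)
  →1  S(add(SSSZ, Z))
  →2  S(S(add(SSZ, Z)))
  →3  S(S(S(add(SZ, Z))))
  →4  S(S(S(S(add(Z, Z)))))
  →5  S^4(Z)

Answer: YES — reaches normal form S^4(Z) in 5 ≤ 8 steps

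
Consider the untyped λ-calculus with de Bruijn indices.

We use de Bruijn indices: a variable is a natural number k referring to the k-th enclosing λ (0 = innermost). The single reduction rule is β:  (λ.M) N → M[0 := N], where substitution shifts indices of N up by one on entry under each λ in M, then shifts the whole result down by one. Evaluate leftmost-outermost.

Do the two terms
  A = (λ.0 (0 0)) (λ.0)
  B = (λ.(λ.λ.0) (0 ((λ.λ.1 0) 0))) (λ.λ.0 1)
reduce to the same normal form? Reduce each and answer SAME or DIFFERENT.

Answer: SAME — A ⇓ λ.0, B ⇓ λ.0

Reduction:
Term A:
  start: (λ.0 (0 0)) (λ.0)
  →1  (λ.0) ((λ.0) (λ.0))
  →2  (λ.0) (λ.0)
  →3  λ.0

Term B:
  start: (λ.(λ.λ.0) (0 ((λ.λ.1 0) 0))) (λ.λ.0 1)
  →1  (λ.λ.0) ((λ.λ.0 1) ((λ.λ.1 0) (λ.λ.0 1)))
  →2  λ.0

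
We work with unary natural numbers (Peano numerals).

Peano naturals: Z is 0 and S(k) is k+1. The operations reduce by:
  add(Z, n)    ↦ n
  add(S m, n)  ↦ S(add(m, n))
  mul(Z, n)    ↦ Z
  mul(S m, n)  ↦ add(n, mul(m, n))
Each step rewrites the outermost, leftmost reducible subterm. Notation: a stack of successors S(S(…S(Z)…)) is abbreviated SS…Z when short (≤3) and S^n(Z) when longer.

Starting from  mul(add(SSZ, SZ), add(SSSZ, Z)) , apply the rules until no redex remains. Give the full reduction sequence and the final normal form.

  start: mul(add(SSZ, SZ), add(SSSZ, Z))
  [1] mul(S(add(SZ, SZ)), add(SSSZ, Z))
  [2] add(add(SSSZ, Z), mul(add(SZ, SZ), add(SSSZ, Z)))
  [3] add(S(add(SSZ, Z)), mul(add(SZ, SZ), add(SSSZ, Z)))
  [4] S(add(add(SSZ, Z), mul(add(SZ, SZ), add(SSSZ, Z))))
  [5] S(add(S(add(SZ, Z)), mul(add(SZ, SZ), add(SSSZ, Z))))
  [6] S(S(add(add(SZ, Z), mul(add(SZ, SZ), add(SSSZ, Z)))))
  [7] S(S(add(S(add(Z, Z)), mul(add(SZ, SZ), add(SSSZ, Z)))))
  [8] S(S(S(add(add(Z, Z), mul(add(SZ, SZ), add(SSSZ, Z))))))
  [9] S(S(S(add(Z, mul(add(SZ, SZ), add(SSSZ, Z))))))
  [10] S(S(S(mul(add(SZ, SZ), add(SSSZ, Z)))))
  [11] S(S(S(mul(S(add(Z, SZ)), add(SSSZ, Z)))))
  [12] S(S(S(add(add(SSSZ, Z), mul(add(Z, SZ), add(SSSZ, Z))))))
  [13] S(S(S(add(S(add(SSZ, Z)), mul(add(Z, SZ), add(SSSZ, Z))))))
  [14] S(S(S(S(add(add(SSZ, Z), mul(add(Z, SZ), add(SSSZ, Z)))))))
  [15] S(S(S(S(add(S(add(SZ, Z)), mul(add(Z, SZ), add(SSSZ, Z)))))))
  [16] S(S(S(S(S(add(add(SZ, Z), mul(add(Z, SZ), add(SSSZ, Z))))))))
  [17] S(S(S(S(S(add(S(add(Z, Z)), mul(add(Z, SZ), add(SSSZ, Z))))))))
  [18] S(S(S(S(S(S(add(add(Z, Z), mul(add(Z, SZ), add(SSSZ, Z)))))))))
  [19] S(S(S(S(S(S(add(Z, mul(add(Z, SZ), add(SSSZ, Z)))))))))
  [20] S(S(S(S(S(S(mul(add(Z, SZ), add(SSSZ, Z))))))))
  [21] S(S(S(S(S(S(mul(SZ, add(SSSZ, Z))))))))
  [22] S(S(S(S(S(S(add(add(SSSZ, Z), mul(Z, add(SSSZ, Z)))))))))
  [23] S(S(S(S(S(S(add(S(add(SSZ, Z)), mul(Z, add(SSSZ, Z)))))))))
  [24] S(S(S(S(S(S(S(add(add(SSZ, Z), mul(Z, add(SSSZ, Z))))))))))
  [25] S(S(S(S(S(S(S(add(S(add(SZ, Z)), mul(Z, add(SSSZ, Z))))))))))
  [26] S(S(S(S(S(S(S(S(add(add(SZ, Z), mul(Z, add(SSSZ, Z)))))))))))
  [27] S(S(S(S(S(S(S(S(add(S(add(Z, Z)), mul(Z, add(SSSZ, Z)))))))))))
  [28] S(S(S(S(S(S(S(S(S(add(add(Z, Z), mul(Z, add(SSSZ, Z))))))))))))
  [29] S(S(S(S(S(S(S(S(S(add(Z, mul(Z, add(SSSZ, Z))))))))))))
  [30] S(S(S(S(S(S(S(S(S(mul(Z, add(SSSZ, Z)))))))))))
  [31] S^9(Z)

Answer: normal form = S^9(Z)  (in 31 steps)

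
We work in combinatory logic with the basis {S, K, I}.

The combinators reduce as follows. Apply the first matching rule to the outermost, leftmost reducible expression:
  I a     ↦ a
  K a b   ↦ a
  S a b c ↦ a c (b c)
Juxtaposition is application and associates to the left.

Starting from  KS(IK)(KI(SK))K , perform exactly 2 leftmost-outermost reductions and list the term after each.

Answer: after 2 steps: SIK

Working:
  start: KS(IK)(KI(SK))K
  [1] S(KI(SK))K
  [2] SIK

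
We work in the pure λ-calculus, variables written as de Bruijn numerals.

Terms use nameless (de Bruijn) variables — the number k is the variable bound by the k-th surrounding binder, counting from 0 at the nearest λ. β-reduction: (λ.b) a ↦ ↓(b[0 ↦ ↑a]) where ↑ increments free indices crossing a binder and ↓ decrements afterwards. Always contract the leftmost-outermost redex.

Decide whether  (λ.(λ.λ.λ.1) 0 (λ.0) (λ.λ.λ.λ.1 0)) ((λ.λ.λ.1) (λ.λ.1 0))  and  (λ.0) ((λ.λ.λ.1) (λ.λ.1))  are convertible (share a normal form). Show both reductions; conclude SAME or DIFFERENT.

Answer: DIFFERENT — A ⇓ λ.0, B ⇓ λ.λ.1

Working:
Term A:
  start: (λ.(λ.λ.λ.1) 0 (λ.0) (λ.λ.λ.λ.1 0)) ((λ.λ.λ.1) (λ.λ.1 0))
  step 1: (λ.λ.λ.1) ((λ.λ.λ.1) (λ.λ.1 0)) (λ.0) (λ.λ.λ.λ.1 0)
  step 2: (λ.λ.1) (λ.0) (λ.λ.λ.λ.1 0)
  step 3: (λ.λ.0) (λ.λ.λ.λ.1 0)
  step 4: λ.0

Term B:
  start: (λ.0) ((λ.λ.λ.1) (λ.λ.1))
  step 1: (λ.λ.λ.1) (λ.λ.1)
  step 2: λ.λ.1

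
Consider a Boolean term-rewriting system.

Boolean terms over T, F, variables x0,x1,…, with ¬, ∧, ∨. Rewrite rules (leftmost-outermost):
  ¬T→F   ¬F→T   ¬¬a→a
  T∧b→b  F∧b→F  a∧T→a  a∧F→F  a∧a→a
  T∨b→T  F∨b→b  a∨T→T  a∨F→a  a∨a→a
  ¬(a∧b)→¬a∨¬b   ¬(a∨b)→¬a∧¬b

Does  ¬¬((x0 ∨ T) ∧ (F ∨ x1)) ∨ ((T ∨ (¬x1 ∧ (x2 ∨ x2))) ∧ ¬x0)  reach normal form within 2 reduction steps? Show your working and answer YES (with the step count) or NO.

  start: ¬¬((x0 ∨ T) ∧ (F ∨ x1)) ∨ ((T ∨ (¬x1 ∧ (x2 ∨ x2))) ∧ ¬x0)
  step 1: ((x0 ∨ T) ∧ (F ∨ x1)) ∨ ((T ∨ (¬x1 ∧ (x2 ∨ x2))) ∧ ¬x0)
  step 2: (T ∧ (F ∨ x1)) ∨ ((T ∨ (¬x1 ∧ (x2 ∨ x2))) ∧ ¬x0)

Answer: NO — after 2 steps the term is (T ∧ (F ∨ x1)) ∨ ((T ∨ (¬x1 ∧ (x2 ∨ x2))) ∧ ¬x0), not yet normal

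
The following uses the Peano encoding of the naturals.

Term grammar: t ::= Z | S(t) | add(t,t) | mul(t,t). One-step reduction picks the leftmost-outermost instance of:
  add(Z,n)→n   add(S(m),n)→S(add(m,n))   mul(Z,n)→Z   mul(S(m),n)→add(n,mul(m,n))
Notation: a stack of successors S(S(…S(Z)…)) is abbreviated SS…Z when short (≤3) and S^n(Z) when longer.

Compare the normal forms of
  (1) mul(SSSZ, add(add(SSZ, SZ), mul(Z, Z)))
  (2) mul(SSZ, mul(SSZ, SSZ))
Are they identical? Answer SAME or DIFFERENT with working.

Term A:
  start: mul(SSSZ, add(add(SSZ, SZ), mul(Z, Z)))
  →1  add(add(add(SSZ, SZ), mul(Z, Z)), mul(SSZ, add(add(SSZ, SZ), mul(Z, Z))))
  →2  add(add(S(add(SZ, SZ)), mul(Z, Z)), mul(SSZ, add(add(SSZ, SZ), mul(Z, Z))))
  →3  add(S(add(add(SZ, SZ), mul(Z, Z))), mul(SSZ, add(add(SSZ, SZ), mul(Z, Z))))
  →4  S(add(add(add(SZ, SZ), mul(Z, Z)), mul(SSZ, add(add(SSZ, SZ), mul(Z, Z)))))
  →5  S(add(add(S(add(Z, SZ)), mul(Z, Z)), mul(SSZ, add(add(SSZ, SZ), mul(Z, Z)))))
  →6  S(add(S(add(add(Z, SZ), mul(Z, Z))), mul(SSZ, add(add(SSZ, SZ), mul(Z, Z)))))
  →7  S(S(add(add(add(Z, SZ), mul(Z, Z)), mul(SSZ, add(add(SSZ, SZ), mul(Z, Z))))))
  →8  S(S(add(add(SZ, mul(Z, Z)), mul(SSZ, add(add(SSZ, SZ), mul(Z, Z))))))
  →9  S(S(add(S(add(Z, mul(Z, Z))), mul(SSZ, add(add(SSZ, SZ), mul(Z, Z))))))
  →10  S(S(S(add(add(Z, mul(Z, Z)), mul(SSZ, add(add(SSZ, SZ), mul(Z, Z)))))))
  →11  S(S(S(add(mul(Z, Z), mul(SSZ, add(add(SSZ, SZ), mul(Z, Z)))))))
  →12  S(S(S(add(Z, mul(SSZ, add(add(SSZ, SZ), mul(Z, Z)))))))
  →13  S(S(S(mul(SSZ, add(add(SSZ, SZ), mul(Z, Z))))))
  →14  S(S(S(add(add(add(SSZ, SZ), mul(Z, Z)), mul(SZ, add(add(SSZ, SZ), mul(Z, Z)))))))
  →15  S(S(S(add(add(S(add(SZ, SZ)), mul(Z, Z)), mul(SZ, add(add(SSZ, SZ), mul(Z, Z)))))))
  →16  S(S(S(add(S(add(add(SZ, SZ), mul(Z, Z))), mul(SZ, add(add(SSZ, SZ), mul(Z, Z)))))))
  →17  S(S(S(S(add(add(add(SZ, SZ), mul(Z, Z)), mul(SZ, add(add(SSZ, SZ), mul(Z, Z))))))))
  →18  S(S(S(S(add(add(S(add(Z, SZ)), mul(Z, Z)), mul(SZ, add(add(SSZ, SZ), mul(Z, Z))))))))
  →19  S(S(S(S(add(S(add(add(Z, SZ), mul(Z, Z))), mul(SZ, add(add(SSZ, SZ), mul(Z, Z))))))))
  →20  S(S(S(S(S(add(add(add(Z, SZ), mul(Z, Z)), mul(SZ, add(add(SSZ, SZ), mul(Z, Z)))))))))
  →21  S(S(S(S(S(add(add(SZ, mul(Z, Z)), mul(SZ, add(add(SSZ, SZ), mul(Z, Z)))))))))
  →22  S(S(S(S(S(add(S(add(Z, mul(Z, Z))), mul(SZ, add(add(SSZ, SZ), mul(Z, Z)))))))))
  →23  S(S(S(S(S(S(add(add(Z, mul(Z, Z)), mul(SZ, add(add(SSZ, SZ), mul(Z, Z))))))))))
  →24  S(S(S(S(S(S(add(mul(Z, Z), mul(SZ, add(add(SSZ, SZ), mul(Z, Z))))))))))
  →25  S(S(S(S(S(S(add(Z, mul(SZ, add(add(SSZ, SZ), mul(Z, Z))))))))))
  →26  S(S(S(S(S(S(mul(SZ, add(add(SSZ, SZ), mul(Z, Z)))))))))
  →27  S(S(S(S(S(S(add(add(add(SSZ, SZ), mul(Z, Z)), mul(Z, add(add(SSZ, SZ), mul(Z, Z))))))))))
  →28  S(S(S(S(S(S(add(add(S(add(SZ, SZ)), mul(Z, Z)), mul(Z, add(add(SSZ, SZ), mul(Z, Z))))))))))
  →29  S(S(S(S(S(S(add(S(add(add(SZ, SZ), mul(Z, Z))), mul(Z, add(add(SSZ, SZ), mul(Z, Z))))))))))
  →30  S(S(S(S(S(S(S(add(add(add(SZ, SZ), mul(Z, Z)), mul(Z, add(add(SSZ, SZ), mul(Z, Z)))))))))))
  →31  S(S(S(S(S(S(S(add(add(S(add(Z, SZ)), mul(Z, Z)), mul(Z, add(add(SSZ, SZ), mul(Z, Z)))))))))))
  →32  S(S(S(S(S(S(S(add(S(add(add(Z, SZ), mul(Z, Z))), mul(Z, add(add(SSZ, SZ), mul(Z, Z)))))))))))
  →33  S(S(S(S(S(S(S(S(add(add(add(Z, SZ), mul(Z, Z)), mul(Z, add(add(SSZ, SZ), mul(Z, Z))))))))))))
  →34  S(S(S(S(S(S(S(S(add(add(SZ, mul(Z, Z)), mul(Z, add(add(SSZ, SZ), mul(Z, Z))))))))))))
  →35  S(S(S(S(S(S(S(S(add(S(add(Z, mul(Z, Z))), mul(Z, add(add(SSZ, SZ), mul(Z, Z))))))))))))
  →36  S(S(S(S(S(S(S(S(S(add(add(Z, mul(Z, Z)), mul(Z, add(add(SSZ, SZ), mul(Z, Z)))))))))))))
  →37  S(S(S(S(S(S(S(S(S(add(mul(Z, Z), mul(Z, add(add(SSZ, SZ), mul(Z, Z)))))))))))))
  →38  S(S(S(S(S(S(S(S(S(add(Z, mul(Z, add(add(SSZ, SZ), mul(Z, Z)))))))))))))
  →39  S(S(S(S(S(S(S(S(S(mul(Z, add(add(SSZ, SZ), mul(Z, Z))))))))))))
  →40  S^9(Z)

Term B:
  start: mul(SSZ, mul(SSZ, SSZ))
  →1  add(mul(SSZ, SSZ), mul(SZ, mul(SSZ, SSZ)))
  →2  add(add(SSZ, mul(SZ, SSZ)), mul(SZ, mul(SSZ, SSZ)))
  →3  add(S(add(SZ, mul(SZ, SSZ))), mul(SZ, mul(SSZ, SSZ)))
  →4  S(add(add(SZ, mul(SZ, SSZ)), mul(SZ, mul(SSZ, SSZ))))
  →5  S(add(S(add(Z, mul(SZ, SSZ))), mul(SZ, mul(SSZ, SSZ))))
  →6  S(S(add(add(Z, mul(SZ, SSZ)), mul(SZ, mul(SSZ, SSZ)))))
  →7  S(S(add(mul(SZ, SSZ), mul(SZ, mul(SSZ, SSZ)))))
  →8  S(S(add(add(SSZ, mul(Z, SSZ)), mul(SZ, mul(SSZ, SSZ)))))
  →9  S(S(add(S(add(SZ, mul(Z, SSZ))), mul(SZ, mul(SSZ, SSZ)))))
  →10  S(S(S(add(add(SZ, mul(Z, SSZ)), mul(SZ, mul(SSZ, SSZ))))))
  →11  S(S(S(add(S(add(Z, mul(Z, SSZ))), mul(SZ, mul(SSZ, SSZ))))))
  →12  S(S(S(S(add(add(Z, mul(Z, SSZ)), mul(SZ, mul(SSZ, SSZ)))))))
  →13  S(S(S(S(add(mul(Z, SSZ), mul(SZ, mul(SSZ, SSZ)))))))
  →14  S(S(S(S(add(Z, mul(SZ, mul(SSZ, SSZ)))))))
  →15  S(S(S(S(mul(SZ, mul(SSZ, SSZ))))))
  →16  S(S(S(S(add(mul(SSZ, SSZ), mul(Z, mul(SSZ, SSZ)))))))
  →17  S(S(S(S(add(add(SSZ, mul(SZ, SSZ)), mul(Z, mul(SSZ, SSZ)))))))
  →18  S(S(S(S(add(S(add(SZ, mul(SZ, SSZ))), mul(Z, mul(SSZ, SSZ)))))))
  →19  S(S(S(S(S(add(add(SZ, mul(SZ, SSZ)), mul(Z, mul(SSZ, SSZ))))))))
  →20  S(S(S(S(S(add(S(add(Z, mul(SZ, SSZ))), mul(Z, mul(SSZ, SSZ))))))))
  →21  S(S(S(S(S(S(add(add(Z, mul(SZ, SSZ)), mul(Z, mul(SSZ, SSZ)))))))))
  →22  S(S(S(S(S(S(add(mul(SZ, SSZ), mul(Z, mul(SSZ, SSZ)))))))))
  →23  S(S(S(S(S(S(add(add(SSZ, mul(Z, SSZ)), mul(Z, mul(SSZ, SSZ)))))))))
  →24  S(S(S(S(S(S(add(S(add(SZ, mul(Z, SSZ))), mul(Z, mul(SSZ, SSZ)))))))))
  →25  S(S(S(S(S(S(S(add(add(SZ, mul(Z, SSZ)), mul(Z, mul(SSZ, SSZ))))))))))
  →26  S(S(S(S(S(S(S(add(S(add(Z, mul(Z, SSZ))), mul(Z, mul(SSZ, SSZ))))))))))
  →27  S(S(S(S(S(S(S(S(add(add(Z, mul(Z, SSZ)), mul(Z, mul(SSZ, SSZ)))))))))))
  →28  S(S(S(S(S(S(S(S(add(mul(Z, SSZ), mul(Z, mul(SSZ, SSZ)))))))))))
  →29  S(S(S(S(S(S(S(S(add(Z, mul(Z, mul(SSZ, SSZ)))))))))))
  →30  S(S(S(S(S(S(S(S(mul(Z, mul(SSZ, SSZ))))))))))
  →31  S^8(Z)

Answer: DIFFERENT — A ⇓ S^9(Z), B ⇓ S^8(Z)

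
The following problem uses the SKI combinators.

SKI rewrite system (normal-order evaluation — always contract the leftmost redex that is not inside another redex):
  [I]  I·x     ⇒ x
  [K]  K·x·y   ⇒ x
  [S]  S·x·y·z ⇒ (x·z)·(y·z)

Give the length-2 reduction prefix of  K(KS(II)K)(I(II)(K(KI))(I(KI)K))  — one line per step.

  start: K(KS(II)K)(I(II)(K(KI))(I(KI)K))
  [1] KS(II)K
  [2] SK

Answer: after 2 steps: SK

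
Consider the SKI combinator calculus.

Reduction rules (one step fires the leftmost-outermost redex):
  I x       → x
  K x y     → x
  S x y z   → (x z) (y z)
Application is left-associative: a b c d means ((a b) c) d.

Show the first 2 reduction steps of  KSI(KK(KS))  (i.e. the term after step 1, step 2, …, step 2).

Answer: after 2 steps: SK

Derivation:
  start: KSI(KK(KS))
  →1  S(KK(KS))
  →2  SK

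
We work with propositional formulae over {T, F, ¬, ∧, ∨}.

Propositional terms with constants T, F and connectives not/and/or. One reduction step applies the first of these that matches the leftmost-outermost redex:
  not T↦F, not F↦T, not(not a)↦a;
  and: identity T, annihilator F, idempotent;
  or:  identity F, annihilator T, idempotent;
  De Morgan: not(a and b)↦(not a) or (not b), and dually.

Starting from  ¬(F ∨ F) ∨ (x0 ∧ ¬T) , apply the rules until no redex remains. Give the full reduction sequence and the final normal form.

  start: ¬(F ∨ F) ∨ (x0 ∧ ¬T)
  [1] (¬F ∧ ¬F) ∨ (x0 ∧ ¬T)
  [2] ¬F ∨ (x0 ∧ ¬T)
  [3] T ∨ (x0 ∧ ¬T)
  [4] T

Answer: normal form = T  (in 4 steps)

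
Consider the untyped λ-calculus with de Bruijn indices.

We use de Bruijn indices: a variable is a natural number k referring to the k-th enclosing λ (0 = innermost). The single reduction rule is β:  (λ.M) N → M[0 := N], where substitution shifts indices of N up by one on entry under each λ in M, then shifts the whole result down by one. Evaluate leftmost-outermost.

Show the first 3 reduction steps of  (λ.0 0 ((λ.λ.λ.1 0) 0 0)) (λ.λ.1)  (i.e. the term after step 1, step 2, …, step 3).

Answer: after 3 steps: λ.λ.1

Derivation:
  start: (λ.0 0 ((λ.λ.λ.1 0) 0 0)) (λ.λ.1)
  [1] (λ.λ.1) (λ.λ.1) ((λ.λ.λ.1 0) (λ.λ.1) (λ.λ.1))
  [2] (λ.λ.λ.1) ((λ.λ.λ.1 0) (λ.λ.1) (λ.λ.1))
  [3] λ.λ.1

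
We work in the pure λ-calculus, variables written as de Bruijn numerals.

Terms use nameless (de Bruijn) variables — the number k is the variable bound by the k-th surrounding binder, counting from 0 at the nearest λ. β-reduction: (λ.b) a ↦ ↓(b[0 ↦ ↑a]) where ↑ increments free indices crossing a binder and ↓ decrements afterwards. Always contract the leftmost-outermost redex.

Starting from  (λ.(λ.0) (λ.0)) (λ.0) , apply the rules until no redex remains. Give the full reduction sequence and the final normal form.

  start: (λ.(λ.0) (λ.0)) (λ.0)
  step 1: (λ.0) (λ.0)
  step 2: λ.0

Answer: normal form = λ.0  (in 2 steps)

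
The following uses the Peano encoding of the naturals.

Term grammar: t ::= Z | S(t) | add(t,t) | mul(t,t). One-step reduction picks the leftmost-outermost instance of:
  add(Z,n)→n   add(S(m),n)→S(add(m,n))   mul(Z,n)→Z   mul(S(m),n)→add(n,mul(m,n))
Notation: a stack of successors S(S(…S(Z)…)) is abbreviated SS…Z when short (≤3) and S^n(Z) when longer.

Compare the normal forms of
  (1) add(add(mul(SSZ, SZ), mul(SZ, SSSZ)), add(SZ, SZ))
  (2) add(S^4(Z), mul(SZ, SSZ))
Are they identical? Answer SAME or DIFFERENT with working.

Term A:
  start: add(add(mul(SSZ, SZ), mul(SZ, SSSZ)), add(SZ, SZ))
  →1  add(add(add(SZ, mul(SZ, SZ)), mul(SZ, SSSZ)), add(SZ, SZ))
  →2  add(add(S(add(Z, mul(SZ, SZ))), mul(SZ, SSSZ)), add(SZ, SZ))
  →3  add(S(add(add(Z, mul(SZ, SZ)), mul(SZ, SSSZ))), add(SZ, SZ))
  →4  S(add(add(add(Z, mul(SZ, SZ)), mul(SZ, SSSZ)), add(SZ, SZ)))
  →5  S(add(add(mul(SZ, SZ), mul(SZ, SSSZ)), add(SZ, SZ)))
  →6  S(add(add(add(SZ, mul(Z, SZ)), mul(SZ, SSSZ)), add(SZ, SZ)))
  →7  S(add(add(S(add(Z, mul(Z, SZ))), mul(SZ, SSSZ)), add(SZ, SZ)))
  →8  S(add(S(add(add(Z, mul(Z, SZ)), mul(SZ, SSSZ))), add(SZ, SZ)))
  →9  S(S(add(add(add(Z, mul(Z, SZ)), mul(SZ, SSSZ)), add(SZ, SZ))))
  →10  S(S(add(add(mul(Z, SZ), mul(SZ, SSSZ)), add(SZ, SZ))))
  →11  S(S(add(add(Z, mul(SZ, SSSZ)), add(SZ, SZ))))
  →12  S(S(add(mul(SZ, SSSZ), add(SZ, SZ))))
  →13  S(S(add(add(SSSZ, mul(Z, SSSZ)), add(SZ, SZ))))
  →14  S(S(add(S(add(SSZ, mul(Z, SSSZ))), add(SZ, SZ))))
  →15  S(S(S(add(add(SSZ, mul(Z, SSSZ)), add(SZ, SZ)))))
  →16  S(S(S(add(S(add(SZ, mul(Z, SSSZ))), add(SZ, SZ)))))
  →17  S(S(S(S(add(add(SZ, mul(Z, SSSZ)), add(SZ, SZ))))))
  →18  S(S(S(S(add(S(add(Z, mul(Z, SSSZ))), add(SZ, SZ))))))
  →19  S(S(S(S(S(add(add(Z, mul(Z, SSSZ)), add(SZ, SZ)))))))
  →20  S(S(S(S(S(add(mul(Z, SSSZ), add(SZ, SZ)))))))
  →21  S(S(S(S(S(add(Z, add(SZ, SZ)))))))
  →22  S(S(S(S(S(add(SZ, SZ))))))
  →23  S(S(S(S(S(S(add(Z, SZ)))))))
  →24  S^7(Z)

Term B:
  start: add(S^4(Z), mul(SZ, SSZ))
  →1  S(add(SSSZ, mul(SZ, SSZ)))
  →2  S(S(add(SSZ, mul(SZ, SSZ))))
  →3  S(S(S(add(SZ, mul(SZ, SSZ)))))
  →4  S(S(S(S(add(Z, mul(SZ, SSZ))))))
  →5  S(S(S(S(mul(SZ, SSZ)))))
  →6  S(S(S(S(add(SSZ, mul(Z, SSZ))))))
  →7  S(S(S(S(S(add(SZ, mul(Z, SSZ)))))))
  →8  S(S(S(S(S(S(add(Z, mul(Z, SSZ))))))))
  →9  S(S(S(S(S(S(mul(Z, SSZ)))))))
  →10  S^6(Z)

Answer: DIFFERENT — A ⇓ S^7(Z), B ⇓ S^6(Z)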